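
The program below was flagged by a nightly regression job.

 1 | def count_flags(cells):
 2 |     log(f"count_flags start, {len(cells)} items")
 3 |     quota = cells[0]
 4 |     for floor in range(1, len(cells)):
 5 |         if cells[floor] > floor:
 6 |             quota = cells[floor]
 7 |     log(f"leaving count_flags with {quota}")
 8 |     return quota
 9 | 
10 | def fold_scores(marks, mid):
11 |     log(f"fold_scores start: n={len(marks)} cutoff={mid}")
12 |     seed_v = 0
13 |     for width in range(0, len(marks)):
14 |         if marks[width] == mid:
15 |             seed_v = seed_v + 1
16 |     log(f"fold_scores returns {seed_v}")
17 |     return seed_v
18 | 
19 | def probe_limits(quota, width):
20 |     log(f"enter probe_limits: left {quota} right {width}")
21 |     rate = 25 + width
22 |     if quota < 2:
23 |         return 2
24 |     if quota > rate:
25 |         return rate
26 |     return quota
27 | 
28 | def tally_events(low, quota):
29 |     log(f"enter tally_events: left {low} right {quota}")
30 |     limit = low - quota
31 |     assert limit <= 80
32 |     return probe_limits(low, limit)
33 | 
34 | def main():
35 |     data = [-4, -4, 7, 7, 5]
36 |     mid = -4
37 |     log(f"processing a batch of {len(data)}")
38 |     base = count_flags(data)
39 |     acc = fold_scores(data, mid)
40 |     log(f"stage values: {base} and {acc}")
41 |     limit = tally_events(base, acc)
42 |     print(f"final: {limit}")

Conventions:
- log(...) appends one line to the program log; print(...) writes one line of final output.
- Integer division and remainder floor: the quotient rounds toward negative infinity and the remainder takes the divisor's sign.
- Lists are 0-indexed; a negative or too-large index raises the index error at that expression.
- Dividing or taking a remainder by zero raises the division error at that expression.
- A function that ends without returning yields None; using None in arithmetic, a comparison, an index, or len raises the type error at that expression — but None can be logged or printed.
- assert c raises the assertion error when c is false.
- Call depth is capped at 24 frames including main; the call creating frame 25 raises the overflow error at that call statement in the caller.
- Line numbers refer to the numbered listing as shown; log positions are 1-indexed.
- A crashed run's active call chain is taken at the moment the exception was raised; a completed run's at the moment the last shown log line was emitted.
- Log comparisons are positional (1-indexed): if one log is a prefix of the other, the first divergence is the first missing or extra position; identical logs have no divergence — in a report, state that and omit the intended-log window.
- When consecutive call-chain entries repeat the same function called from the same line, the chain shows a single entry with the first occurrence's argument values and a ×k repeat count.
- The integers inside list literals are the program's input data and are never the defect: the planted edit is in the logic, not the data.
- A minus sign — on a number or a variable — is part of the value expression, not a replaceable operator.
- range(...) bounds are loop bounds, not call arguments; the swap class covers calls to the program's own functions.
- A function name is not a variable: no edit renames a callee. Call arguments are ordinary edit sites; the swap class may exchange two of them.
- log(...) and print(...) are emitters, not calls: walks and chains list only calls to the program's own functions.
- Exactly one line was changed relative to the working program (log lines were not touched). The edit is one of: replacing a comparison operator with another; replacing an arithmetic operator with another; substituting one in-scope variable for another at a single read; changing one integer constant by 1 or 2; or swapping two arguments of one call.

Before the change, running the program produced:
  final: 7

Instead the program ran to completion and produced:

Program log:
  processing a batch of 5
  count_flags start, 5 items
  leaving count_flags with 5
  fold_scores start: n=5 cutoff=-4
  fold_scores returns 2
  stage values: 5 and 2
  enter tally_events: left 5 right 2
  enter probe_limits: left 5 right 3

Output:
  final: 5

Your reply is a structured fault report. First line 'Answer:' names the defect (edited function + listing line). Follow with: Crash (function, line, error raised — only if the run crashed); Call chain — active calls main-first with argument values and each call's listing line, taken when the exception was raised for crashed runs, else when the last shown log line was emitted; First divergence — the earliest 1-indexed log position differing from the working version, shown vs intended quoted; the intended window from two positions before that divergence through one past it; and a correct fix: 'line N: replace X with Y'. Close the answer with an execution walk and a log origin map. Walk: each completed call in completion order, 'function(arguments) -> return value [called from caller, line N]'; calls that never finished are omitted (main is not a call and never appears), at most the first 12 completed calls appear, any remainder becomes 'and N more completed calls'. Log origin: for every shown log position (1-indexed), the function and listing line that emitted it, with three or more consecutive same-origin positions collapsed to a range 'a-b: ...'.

Answer: the defect is in count_flags at line 5.
Key fact: The log first diverges at position 3: the faulty run prints 'leaving count_flags with 5' where the working version prints 'leaving count_flags with 7'.
Call chain: main -> tally_events(5, 2) (called at line 41) -> probe_limits(5, 3) (called at line 32).
First divergence: at position 3 the run shows 'leaving count_flags with 5' where the working version logs 'leaving count_flags with 7'.
Intended log window:
  1: processing a batch of 5
  2: count_flags start, 5 items
  3: leaving count_flags with 7
  4: fold_scores start: n=5 cutoff=-4
Execution walk:
  count_flags([-4, -4, 7, 7, 5]) -> 5  [called from main, line 38]
  fold_scores([-4, -4, 7, 7, 5], -4) -> 2  [called from main, line 39]
  probe_limits(5, 3) -> 5  [called from tally_events, line 32]
  tally_events(5, 2) -> 5  [called from main, line 41]
Origin of each log line:
  1: from main, line 37
  2: from count_flags, line 2
  3: from count_flags, line 7
  4: from fold_scores, line 11
  5: from fold_scores, line 16
  6: from main, line 40
  7: from tally_events, line 29
  8: from probe_limits, line 20
A correct fix: line 5: replace `cells[floor] > floor` with `cells[floor] > quota`.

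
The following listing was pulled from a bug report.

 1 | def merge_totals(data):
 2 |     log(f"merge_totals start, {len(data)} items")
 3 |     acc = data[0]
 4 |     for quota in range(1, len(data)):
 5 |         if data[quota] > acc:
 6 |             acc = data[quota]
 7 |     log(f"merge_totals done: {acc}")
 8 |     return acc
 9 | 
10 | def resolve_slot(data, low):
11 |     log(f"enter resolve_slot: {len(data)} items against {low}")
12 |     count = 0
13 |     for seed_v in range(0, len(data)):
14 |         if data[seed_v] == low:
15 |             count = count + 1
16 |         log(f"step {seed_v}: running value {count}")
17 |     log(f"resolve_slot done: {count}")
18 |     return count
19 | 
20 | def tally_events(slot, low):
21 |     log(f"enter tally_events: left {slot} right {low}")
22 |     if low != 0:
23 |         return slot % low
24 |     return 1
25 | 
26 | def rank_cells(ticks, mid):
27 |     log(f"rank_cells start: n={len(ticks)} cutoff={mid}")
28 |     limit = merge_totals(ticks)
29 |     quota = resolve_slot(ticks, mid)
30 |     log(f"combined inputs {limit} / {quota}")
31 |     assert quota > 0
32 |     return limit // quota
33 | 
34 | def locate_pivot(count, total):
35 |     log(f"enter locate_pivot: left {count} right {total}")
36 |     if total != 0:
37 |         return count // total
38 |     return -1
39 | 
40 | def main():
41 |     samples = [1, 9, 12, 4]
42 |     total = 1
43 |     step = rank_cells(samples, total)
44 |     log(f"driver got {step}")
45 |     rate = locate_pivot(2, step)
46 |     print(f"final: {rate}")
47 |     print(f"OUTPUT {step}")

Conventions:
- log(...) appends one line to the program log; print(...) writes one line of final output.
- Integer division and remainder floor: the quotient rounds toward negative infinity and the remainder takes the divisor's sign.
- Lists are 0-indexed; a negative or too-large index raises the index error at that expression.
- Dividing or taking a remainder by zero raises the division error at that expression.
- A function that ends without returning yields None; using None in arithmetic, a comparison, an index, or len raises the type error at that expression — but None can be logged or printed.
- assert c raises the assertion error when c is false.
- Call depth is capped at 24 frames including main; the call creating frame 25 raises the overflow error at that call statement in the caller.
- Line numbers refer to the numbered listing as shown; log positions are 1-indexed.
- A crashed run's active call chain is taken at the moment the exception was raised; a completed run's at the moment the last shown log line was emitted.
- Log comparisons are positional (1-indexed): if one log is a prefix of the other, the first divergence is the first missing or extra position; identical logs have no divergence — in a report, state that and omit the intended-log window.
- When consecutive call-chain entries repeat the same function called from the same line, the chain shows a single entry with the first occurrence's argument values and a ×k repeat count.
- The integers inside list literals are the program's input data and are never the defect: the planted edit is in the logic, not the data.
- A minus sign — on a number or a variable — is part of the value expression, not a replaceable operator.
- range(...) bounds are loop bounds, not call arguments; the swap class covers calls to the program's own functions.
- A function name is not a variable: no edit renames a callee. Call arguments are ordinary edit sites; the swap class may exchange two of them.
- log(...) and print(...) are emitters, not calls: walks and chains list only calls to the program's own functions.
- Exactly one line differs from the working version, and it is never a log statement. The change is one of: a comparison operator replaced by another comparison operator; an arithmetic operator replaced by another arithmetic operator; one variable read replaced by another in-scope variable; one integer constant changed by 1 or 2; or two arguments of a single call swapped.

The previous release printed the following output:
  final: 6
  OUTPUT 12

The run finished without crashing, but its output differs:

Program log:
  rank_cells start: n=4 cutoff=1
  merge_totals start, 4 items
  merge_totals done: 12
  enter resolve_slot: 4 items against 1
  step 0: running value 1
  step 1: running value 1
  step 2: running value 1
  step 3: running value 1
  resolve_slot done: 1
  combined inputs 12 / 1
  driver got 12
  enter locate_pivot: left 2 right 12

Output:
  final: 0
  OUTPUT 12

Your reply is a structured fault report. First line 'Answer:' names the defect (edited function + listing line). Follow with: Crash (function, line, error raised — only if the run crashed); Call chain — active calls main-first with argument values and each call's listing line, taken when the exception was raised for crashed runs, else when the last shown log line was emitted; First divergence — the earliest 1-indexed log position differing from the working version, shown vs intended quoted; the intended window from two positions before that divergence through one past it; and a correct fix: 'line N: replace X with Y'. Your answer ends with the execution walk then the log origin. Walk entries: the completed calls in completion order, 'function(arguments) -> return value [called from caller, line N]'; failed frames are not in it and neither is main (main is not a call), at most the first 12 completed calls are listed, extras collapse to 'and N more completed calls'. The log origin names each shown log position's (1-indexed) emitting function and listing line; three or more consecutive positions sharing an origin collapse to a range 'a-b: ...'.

Answer: the defect is in main at line 45.
Key fact: At log position 12 the runs split — shown 'enter locate_pivot: left 2 right 12', but the working version logs 'enter locate_pivot: left 12 right 2'.
Call chain: main -> locate_pivot(2, 12) (called at line 45).
First divergence: position 12 — the shown line 'enter locate_pivot: left 2 right 12' should read 'enter locate_pivot: left 12 right 2'.
Intended log window:
  10: combined inputs 12 / 1
  11: driver got 12
  12: enter locate_pivot: left 12 right 2
Execution walk:
  merge_totals([1, 9, 12, 4]) -> 12  [called from rank_cells, line 28]
  resolve_slot([1, 9, 12, 4], 1) -> 1  [called from rank_cells, line 29]
  rank_cells([1, 9, 12, 4], 1) -> 12  [called from main, line 43]
  locate_pivot(2, 12) -> 0  [called from main, line 45]
Log origin:
  1 — rank_cells, line 27
  2 — merge_totals, line 2
  3 — merge_totals, line 7
  4 — resolve_slot, line 11
  5-8 — resolve_slot, line 16
  9 — resolve_slot, line 17
  10 — rank_cells, line 30
  11 — main, line 44
  12 — locate_pivot, line 35
A correct fix: line 45: replace `locate_pivot(2, step)` with `locate_pivot(step, 2)`.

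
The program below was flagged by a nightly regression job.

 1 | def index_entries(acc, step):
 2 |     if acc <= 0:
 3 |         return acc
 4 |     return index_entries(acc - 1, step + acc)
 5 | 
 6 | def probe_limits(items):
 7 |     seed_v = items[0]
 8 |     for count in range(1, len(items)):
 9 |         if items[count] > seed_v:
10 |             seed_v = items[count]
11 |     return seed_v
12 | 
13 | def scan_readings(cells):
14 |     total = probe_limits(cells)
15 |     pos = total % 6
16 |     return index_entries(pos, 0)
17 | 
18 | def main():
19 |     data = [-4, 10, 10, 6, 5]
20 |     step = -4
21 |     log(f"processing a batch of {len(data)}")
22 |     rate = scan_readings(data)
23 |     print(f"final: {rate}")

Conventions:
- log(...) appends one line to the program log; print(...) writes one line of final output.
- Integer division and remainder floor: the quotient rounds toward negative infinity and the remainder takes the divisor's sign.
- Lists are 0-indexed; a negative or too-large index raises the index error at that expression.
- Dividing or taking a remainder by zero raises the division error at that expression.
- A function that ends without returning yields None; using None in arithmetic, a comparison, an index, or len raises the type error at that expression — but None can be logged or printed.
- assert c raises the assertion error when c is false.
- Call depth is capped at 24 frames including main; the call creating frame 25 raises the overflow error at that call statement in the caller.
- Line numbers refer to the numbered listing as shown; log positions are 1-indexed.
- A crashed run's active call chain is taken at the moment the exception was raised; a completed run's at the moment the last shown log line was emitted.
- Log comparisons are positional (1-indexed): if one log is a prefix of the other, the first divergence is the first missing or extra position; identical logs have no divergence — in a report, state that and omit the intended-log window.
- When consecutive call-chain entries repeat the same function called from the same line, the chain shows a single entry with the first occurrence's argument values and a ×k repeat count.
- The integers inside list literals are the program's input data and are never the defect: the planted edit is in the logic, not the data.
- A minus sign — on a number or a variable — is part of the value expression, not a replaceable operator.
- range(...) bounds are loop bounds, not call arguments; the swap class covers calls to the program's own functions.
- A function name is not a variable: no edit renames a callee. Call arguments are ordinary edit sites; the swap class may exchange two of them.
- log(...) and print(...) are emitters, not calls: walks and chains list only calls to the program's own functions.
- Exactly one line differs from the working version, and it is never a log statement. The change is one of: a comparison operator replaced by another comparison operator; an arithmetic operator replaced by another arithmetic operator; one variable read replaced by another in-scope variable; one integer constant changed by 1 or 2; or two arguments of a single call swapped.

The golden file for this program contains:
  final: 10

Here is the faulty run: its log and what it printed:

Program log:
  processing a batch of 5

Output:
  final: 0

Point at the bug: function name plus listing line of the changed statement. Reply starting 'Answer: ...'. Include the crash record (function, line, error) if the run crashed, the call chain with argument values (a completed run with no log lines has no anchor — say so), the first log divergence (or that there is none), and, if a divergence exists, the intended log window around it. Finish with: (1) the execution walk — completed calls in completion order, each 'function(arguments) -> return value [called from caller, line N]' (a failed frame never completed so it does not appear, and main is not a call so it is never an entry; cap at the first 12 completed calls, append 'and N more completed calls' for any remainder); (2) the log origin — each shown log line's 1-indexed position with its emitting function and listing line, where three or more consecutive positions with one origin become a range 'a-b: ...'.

Answer: the defect is in index_entries at line 3.
Core observation: Log streams are identical — the defect surfaces only in the printed output.
Call chain: main.
First divergence: there is none — every log position agrees.
Execution walk:
  probe_limits([-4, 10, 10, 6, 5]) -> 10  [called from scan_readings, line 14]
  index_entries(0, 10) -> 0  [called from index_entries, line 4]
  index_entries(1, 9) -> 0  [called from index_entries, line 4]
  index_entries(2, 7) -> 0  [called from index_entries, line 4]
  index_entries(3, 4) -> 0  [called from index_entries, line 4]
  index_entries(4, 0) -> 0  [called from scan_readings, line 16]
  scan_readings([-4, 10, 10, 6, 5]) -> 0  [called from main, line 22]
Origin of each log line:
  1 — main, line 21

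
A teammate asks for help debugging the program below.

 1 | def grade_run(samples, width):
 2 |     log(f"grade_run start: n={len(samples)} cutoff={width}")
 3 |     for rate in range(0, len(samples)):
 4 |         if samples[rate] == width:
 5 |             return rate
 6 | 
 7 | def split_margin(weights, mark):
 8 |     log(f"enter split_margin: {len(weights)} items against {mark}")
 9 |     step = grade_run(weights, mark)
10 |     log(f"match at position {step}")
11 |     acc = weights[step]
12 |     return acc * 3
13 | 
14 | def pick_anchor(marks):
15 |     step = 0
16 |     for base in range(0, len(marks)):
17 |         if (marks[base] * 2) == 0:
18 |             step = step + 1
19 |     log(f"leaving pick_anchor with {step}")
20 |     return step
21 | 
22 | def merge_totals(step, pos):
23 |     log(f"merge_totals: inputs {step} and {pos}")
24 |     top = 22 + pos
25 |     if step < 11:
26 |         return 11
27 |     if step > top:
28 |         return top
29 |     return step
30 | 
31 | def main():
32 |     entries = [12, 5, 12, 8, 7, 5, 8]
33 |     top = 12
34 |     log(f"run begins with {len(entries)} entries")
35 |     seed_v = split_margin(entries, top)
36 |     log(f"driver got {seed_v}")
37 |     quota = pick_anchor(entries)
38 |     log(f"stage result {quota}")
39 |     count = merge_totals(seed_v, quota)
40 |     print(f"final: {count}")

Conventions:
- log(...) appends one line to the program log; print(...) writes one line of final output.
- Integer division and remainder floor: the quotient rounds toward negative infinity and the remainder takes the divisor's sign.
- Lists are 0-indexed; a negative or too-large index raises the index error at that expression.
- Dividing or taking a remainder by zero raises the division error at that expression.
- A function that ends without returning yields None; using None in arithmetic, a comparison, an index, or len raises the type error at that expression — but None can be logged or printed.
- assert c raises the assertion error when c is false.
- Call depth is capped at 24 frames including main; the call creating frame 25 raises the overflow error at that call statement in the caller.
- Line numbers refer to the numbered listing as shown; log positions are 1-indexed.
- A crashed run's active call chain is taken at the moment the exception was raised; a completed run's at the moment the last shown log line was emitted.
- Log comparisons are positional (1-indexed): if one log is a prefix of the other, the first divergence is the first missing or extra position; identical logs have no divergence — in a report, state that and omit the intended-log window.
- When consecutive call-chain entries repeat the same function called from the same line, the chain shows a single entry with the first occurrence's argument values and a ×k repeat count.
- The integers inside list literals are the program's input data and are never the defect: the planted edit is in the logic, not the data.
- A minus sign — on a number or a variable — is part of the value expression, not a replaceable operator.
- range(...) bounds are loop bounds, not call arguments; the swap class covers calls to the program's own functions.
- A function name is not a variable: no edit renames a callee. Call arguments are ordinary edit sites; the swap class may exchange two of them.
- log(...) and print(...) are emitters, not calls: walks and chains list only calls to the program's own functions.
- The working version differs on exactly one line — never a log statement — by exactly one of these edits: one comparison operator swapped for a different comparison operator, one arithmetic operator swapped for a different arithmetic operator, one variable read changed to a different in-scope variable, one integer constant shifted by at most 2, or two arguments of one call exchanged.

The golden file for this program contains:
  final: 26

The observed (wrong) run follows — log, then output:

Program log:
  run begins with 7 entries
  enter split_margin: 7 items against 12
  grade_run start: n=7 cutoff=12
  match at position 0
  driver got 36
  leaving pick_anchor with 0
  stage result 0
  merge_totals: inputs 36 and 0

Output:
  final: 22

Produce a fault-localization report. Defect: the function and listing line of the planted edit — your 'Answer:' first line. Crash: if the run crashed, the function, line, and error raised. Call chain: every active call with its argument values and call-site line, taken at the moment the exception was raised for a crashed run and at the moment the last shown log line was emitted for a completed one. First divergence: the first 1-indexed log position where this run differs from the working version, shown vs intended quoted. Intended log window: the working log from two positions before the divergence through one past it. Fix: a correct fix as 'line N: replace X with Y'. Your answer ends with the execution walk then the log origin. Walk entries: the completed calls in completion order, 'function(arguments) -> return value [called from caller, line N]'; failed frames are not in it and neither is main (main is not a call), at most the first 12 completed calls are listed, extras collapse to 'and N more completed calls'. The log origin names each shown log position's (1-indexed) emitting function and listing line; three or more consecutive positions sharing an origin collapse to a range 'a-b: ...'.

Answer: the defect is in pick_anchor at line 17.
Key fact: Log line 6 is where behavior first shows: 'leaving pick_anchor with 0' appears instead of 'leaving pick_anchor with 4'.
Call chain: main -> merge_totals(36, 0) (called at line 39).
First divergence: position 6 — the shown line 'leaving pick_anchor with 0' should read 'leaving pick_anchor with 4'.
Intended log window:
  4: match at position 0
  5: driver got 36
  6: leaving pick_anchor with 4
  7: stage result 4
Execution walk:
  grade_run([12, 5, 12, 8, 7, 5, 8], 12) -> 0  [called from split_margin, line 9]
  split_margin([12, 5, 12, 8, 7, 5, 8], 12) -> 36  [called from main, line 35]
  pick_anchor([12, 5, 12, 8, 7, 5, 8]) -> 0  [called from main, line 37]
  merge_totals(36, 0) -> 22  [called from main, line 39]
Origin of each log line:
  1: from main, line 34
  2: from split_margin, line 8
  3: from grade_run, line 2
  4: from split_margin, line 10
  5: from main, line 36
  6: from pick_anchor, line 19
  7: from main, line 38
  8: from merge_totals, line 23
A correct fix: line 17: replace `*` with `%`.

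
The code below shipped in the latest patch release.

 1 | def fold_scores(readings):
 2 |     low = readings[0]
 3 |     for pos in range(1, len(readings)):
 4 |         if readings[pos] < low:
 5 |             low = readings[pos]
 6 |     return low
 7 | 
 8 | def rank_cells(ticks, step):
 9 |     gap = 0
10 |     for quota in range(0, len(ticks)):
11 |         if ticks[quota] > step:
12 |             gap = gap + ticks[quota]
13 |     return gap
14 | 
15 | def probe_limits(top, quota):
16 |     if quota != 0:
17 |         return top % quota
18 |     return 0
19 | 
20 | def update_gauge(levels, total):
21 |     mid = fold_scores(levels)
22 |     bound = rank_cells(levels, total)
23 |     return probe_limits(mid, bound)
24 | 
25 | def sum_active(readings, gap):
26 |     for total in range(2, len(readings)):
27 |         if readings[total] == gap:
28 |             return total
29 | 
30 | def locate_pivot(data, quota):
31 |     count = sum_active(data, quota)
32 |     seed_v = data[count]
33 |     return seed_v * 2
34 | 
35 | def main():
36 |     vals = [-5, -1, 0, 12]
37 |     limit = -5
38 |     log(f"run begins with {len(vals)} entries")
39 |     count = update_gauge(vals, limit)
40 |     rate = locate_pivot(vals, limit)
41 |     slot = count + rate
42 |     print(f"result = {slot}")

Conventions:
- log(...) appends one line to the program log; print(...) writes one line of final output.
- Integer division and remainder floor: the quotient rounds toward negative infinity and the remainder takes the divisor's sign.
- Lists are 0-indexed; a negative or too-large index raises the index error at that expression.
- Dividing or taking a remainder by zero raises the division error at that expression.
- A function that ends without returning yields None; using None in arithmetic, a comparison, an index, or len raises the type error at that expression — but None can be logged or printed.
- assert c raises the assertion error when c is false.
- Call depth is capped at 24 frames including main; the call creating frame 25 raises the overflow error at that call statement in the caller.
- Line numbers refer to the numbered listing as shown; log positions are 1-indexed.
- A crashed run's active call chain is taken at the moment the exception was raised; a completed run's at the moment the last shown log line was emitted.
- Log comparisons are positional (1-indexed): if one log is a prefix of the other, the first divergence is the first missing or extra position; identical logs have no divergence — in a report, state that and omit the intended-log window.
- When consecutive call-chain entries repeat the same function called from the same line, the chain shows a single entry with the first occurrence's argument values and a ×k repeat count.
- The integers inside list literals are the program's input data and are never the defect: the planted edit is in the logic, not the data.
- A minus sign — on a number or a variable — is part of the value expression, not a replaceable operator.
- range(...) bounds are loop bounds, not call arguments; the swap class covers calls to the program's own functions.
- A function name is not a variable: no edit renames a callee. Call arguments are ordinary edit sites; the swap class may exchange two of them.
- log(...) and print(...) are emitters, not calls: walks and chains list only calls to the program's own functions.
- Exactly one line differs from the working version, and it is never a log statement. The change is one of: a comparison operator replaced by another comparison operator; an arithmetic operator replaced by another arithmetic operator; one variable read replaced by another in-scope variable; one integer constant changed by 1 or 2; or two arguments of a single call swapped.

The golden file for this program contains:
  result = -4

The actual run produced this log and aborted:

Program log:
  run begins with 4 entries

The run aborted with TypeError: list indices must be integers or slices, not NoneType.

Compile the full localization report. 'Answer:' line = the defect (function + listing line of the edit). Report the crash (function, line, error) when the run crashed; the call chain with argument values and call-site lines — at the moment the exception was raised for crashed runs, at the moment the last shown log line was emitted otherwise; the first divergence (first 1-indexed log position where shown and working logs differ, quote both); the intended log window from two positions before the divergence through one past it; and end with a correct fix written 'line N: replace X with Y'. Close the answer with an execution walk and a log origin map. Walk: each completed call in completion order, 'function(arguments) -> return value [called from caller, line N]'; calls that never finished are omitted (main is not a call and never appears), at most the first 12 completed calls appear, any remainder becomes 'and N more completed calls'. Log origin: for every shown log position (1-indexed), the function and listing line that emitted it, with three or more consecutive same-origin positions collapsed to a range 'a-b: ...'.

Answer: the defect is in sum_active at line 26.
Key fact: The log gives no warning — it matches the intended run right up to the abort.
Crash: locate_pivot, line 32, TypeError.
Call chain: main -> locate_pivot([-5, -1, 0, 12], -5) (called at line 40).
First divergence: none; the two logs match at every position.
Execution walk:
  fold_scores([-5, -1, 0, 12]) -> -5  [called from update_gauge, line 21]
  rank_cells([-5, -1, 0, 12], -5) -> 11  [called from update_gauge, line 22]
  probe_limits(-5, 11) -> 6  [called from update_gauge, line 23]
  update_gauge([-5, -1, 0, 12], -5) -> 6  [called from main, line 39]
  sum_active([-5, -1, 0, 12], -5) -> None  [called from locate_pivot, line 31]
Log origins:
  1: from main, line 38
A correct fix: line 26: replace `2` with `0`.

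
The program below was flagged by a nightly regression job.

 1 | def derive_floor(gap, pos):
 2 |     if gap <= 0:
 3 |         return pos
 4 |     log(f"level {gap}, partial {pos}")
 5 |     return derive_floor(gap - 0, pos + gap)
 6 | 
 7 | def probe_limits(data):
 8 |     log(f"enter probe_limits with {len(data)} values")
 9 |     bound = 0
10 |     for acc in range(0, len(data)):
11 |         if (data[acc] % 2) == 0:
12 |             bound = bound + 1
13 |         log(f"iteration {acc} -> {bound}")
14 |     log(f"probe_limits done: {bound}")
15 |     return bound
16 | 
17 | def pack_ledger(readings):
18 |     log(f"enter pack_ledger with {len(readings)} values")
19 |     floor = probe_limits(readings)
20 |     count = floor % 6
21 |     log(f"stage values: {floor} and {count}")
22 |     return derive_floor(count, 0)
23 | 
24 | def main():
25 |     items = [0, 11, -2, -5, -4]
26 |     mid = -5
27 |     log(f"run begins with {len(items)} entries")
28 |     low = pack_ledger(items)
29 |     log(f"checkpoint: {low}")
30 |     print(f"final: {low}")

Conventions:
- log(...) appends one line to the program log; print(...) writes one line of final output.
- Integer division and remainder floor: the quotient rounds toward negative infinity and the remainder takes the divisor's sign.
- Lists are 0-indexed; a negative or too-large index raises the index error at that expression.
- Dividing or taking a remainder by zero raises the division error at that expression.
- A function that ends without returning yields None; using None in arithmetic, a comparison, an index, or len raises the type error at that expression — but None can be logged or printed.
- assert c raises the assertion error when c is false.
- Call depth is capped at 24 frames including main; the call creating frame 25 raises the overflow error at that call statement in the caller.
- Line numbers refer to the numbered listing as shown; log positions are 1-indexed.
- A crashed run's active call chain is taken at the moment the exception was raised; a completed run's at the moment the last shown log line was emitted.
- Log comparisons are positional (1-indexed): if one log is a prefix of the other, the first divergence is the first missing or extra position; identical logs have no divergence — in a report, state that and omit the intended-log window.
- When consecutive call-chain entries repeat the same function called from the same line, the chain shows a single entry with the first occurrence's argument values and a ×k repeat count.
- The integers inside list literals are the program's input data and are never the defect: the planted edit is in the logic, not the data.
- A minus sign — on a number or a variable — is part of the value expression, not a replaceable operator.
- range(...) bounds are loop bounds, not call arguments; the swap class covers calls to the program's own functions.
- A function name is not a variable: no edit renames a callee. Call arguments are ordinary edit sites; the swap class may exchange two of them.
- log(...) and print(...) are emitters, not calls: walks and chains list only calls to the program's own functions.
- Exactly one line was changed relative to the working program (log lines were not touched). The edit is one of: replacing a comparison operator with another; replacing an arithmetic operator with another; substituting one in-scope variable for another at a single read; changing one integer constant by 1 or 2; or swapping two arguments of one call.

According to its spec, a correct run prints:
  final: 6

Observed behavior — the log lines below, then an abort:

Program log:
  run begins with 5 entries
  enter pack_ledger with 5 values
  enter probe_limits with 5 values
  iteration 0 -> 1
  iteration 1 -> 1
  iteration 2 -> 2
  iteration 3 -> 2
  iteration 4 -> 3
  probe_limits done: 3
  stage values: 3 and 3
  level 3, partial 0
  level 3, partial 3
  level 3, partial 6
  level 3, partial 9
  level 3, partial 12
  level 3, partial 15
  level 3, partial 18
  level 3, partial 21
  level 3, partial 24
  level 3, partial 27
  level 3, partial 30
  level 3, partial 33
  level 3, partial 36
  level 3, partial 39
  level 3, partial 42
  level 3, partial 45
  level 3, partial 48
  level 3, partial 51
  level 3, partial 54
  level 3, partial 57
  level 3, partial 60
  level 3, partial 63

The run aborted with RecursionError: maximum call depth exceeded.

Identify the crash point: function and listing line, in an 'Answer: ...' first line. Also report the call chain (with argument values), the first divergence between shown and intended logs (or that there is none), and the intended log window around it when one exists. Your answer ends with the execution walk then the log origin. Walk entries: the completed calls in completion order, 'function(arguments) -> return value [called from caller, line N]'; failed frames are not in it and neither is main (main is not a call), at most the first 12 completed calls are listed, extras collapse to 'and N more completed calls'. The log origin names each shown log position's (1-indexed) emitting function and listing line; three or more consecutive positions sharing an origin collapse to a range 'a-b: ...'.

Answer: the error was raised in derive_floor, line 5.
Key fact: The log first diverges at position 12: the faulty run prints 'level 3, partial 3' where the working version prints 'level 2, partial 3'.
Call chain: main -> pack_ledger([0, 11, -2, -5, -4]) (called at line 28) -> derive_floor(3, 0) (called at line 22) -> derive_floor(3, 3) (called at line 5) ×21.
First divergence: position 12; shown 'level 3, partial 3' vs intended 'level 2, partial 3'.
Intended log window:
  10: stage values: 3 and 3
  11: level 3, partial 0
  12: level 2, partial 3
  13: level 1, partial 5
Execution walk:
  probe_limits([0, 11, -2, -5, -4]) -> 3  [called from pack_ledger, line 19]
Log origins:
  1 — main, line 27
  2 — pack_ledger, line 18
  3 — probe_limits, line 8
  4-8 — probe_limits, line 13
  9 — probe_limits, line 14
  10 — pack_ledger, line 21
  11-32 — derive_floor, line 4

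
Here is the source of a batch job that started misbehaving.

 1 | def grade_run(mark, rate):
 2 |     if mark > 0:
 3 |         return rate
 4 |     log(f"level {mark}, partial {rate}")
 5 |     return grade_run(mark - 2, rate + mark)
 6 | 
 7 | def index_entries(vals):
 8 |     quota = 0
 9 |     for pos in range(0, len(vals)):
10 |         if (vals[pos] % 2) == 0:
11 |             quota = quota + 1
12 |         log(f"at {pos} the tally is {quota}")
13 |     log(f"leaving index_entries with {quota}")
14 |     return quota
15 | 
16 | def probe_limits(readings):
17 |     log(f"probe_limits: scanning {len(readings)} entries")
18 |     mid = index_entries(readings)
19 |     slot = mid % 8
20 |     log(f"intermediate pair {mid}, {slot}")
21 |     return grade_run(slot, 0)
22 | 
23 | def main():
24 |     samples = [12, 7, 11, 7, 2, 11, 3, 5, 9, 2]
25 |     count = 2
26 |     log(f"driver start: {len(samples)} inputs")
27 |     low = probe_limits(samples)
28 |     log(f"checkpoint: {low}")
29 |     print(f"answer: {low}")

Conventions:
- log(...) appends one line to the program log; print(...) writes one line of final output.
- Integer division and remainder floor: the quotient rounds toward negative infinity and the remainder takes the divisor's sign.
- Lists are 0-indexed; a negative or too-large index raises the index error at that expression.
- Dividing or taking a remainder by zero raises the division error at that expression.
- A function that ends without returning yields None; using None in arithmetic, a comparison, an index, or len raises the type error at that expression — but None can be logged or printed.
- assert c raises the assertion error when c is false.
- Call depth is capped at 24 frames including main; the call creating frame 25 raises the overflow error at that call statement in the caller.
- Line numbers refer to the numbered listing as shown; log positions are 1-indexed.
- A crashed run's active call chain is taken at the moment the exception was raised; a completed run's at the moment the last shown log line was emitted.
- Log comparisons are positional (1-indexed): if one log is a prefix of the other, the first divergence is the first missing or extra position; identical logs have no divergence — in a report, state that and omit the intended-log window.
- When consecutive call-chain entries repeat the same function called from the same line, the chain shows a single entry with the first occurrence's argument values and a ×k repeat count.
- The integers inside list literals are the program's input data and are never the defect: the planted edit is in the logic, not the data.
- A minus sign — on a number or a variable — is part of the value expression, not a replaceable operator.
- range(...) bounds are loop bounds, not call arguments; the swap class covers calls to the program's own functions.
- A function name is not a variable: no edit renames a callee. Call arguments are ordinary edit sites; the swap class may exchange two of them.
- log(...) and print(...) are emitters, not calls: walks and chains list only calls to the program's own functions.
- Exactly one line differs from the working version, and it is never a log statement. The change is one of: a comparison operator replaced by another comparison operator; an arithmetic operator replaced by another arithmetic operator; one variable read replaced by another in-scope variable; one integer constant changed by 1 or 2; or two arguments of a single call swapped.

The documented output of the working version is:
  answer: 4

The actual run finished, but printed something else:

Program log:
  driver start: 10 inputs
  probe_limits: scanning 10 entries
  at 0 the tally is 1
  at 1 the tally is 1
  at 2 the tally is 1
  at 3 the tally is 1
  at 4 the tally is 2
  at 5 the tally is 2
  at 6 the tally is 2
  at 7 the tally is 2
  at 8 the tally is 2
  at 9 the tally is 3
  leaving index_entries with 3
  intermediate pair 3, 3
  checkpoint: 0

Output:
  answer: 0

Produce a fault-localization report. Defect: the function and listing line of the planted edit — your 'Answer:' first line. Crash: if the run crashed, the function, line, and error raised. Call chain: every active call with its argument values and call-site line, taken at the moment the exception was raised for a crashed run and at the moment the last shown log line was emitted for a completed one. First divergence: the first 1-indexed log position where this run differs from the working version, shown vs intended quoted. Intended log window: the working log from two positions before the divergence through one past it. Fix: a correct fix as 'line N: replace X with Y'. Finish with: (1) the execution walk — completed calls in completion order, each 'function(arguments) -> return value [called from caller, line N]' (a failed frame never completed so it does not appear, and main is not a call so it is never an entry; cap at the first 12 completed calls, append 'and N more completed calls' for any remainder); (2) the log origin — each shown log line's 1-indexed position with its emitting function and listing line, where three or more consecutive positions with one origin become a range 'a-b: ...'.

Answer: the defect is in grade_run at line 2.
Core observation: At log position 15 the runs split — shown 'checkpoint: 0', but the working version logs 'level 3, partial 0'.
Call chain: main.
First divergence: position 15 — shown 'checkpoint: 0', intended 'level 3, partial 0'.
Intended log window:
  13: leaving index_entries with 3
  14: intermediate pair 3, 3
  15: level 3, partial 0
  16: level 1, partial 3
Execution walk:
  index_entries([12, 7, 11, 7, 2, 11, 3, 5, 9, 2]) -> 3  [called from probe_limits, line 18]
  grade_run(3, 0) -> 0  [called from probe_limits, line 21]
  probe_limits([12, 7, 11, 7, 2, 11, 3, 5, 9, 2]) -> 0  [called from main, line 27]
Log line origins:
  1: emitted by main (line 26)
  2: emitted by probe_limits (line 17)
  3-12: emitted by index_entries (line 12)
  13: emitted by index_entries (line 13)
  14: emitted by probe_limits (line 20)
  15: emitted by main (line 28)
A correct fix: line 2: replace `>` with `<=`.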